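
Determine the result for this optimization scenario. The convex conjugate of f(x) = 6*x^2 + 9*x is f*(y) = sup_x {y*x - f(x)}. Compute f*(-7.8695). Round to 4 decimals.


f*(y) = sup_x {y*x - a*x^2 - b*x} = sup_x {(y-b)*x - a*x^2}
FOC: (y - b) - 2a*x = 0 => x* = (y - b)/(2a)
x* = (-7.8695 - 9)/(2*6) = -1.4058
f*(-7.8695) = (y-b)^2/(4a) = (-7.8695 - 9)^2/(4*6)
= 284.58/24 = 11.8575


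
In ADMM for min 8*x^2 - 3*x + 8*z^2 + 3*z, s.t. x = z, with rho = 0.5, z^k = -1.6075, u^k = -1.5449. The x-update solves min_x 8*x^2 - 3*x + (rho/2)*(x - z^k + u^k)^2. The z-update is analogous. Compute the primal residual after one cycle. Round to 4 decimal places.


ADMM iteration with rho = 0.5, z^k = -1.6075, u^k = -1.5449
Step 1: x-update.
Minimize 8*x^2 - 3*x + (0.5/2)*(x + 1.6075 - 1.5449)^2
FOC: (2*8 + 0.5)*x = 3 + 0.5*(-1.6075 + 1.5449)
x^{k+1} = 0.1799
Step 2: z-update.
Minimize 8*z^2 + 3*z + (0.5/2)*(0.1799 - z - 1.5449)^2
FOC: (2*8 + 0.5)*z = -3 + 0.5*(0.1799 - 1.5449)
z^{k+1} = -0.2232
Step 3: u-update.
u^{k+1} = -1.5449 + 0.1799 + 0.2232 = -1.1418
Step 4: Primal residual = |0.1799 + 0.2232| = 0.4031


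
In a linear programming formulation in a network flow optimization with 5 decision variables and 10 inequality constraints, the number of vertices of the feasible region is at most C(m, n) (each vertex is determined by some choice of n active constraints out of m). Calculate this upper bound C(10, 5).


Each vertex corresponds to some choice of n active constraints out of m, so the number of vertices is at most C(m, n) = m! / (n!(m-n)!).
m = 10, n = 5
Numerator: 10 * 9 * 8 * 7 * 6
Denominator: 5! = 120
C(10, 5) = 252


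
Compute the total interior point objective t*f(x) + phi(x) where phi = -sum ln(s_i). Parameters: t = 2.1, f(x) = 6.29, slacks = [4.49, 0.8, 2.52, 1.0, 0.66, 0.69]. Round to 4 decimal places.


Step 1: Compute log-barrier.
ln values: [1.5019, -0.2231, 0.9243, 0.0, -0.4155, -0.3711]
phi = -(1.5019 - 0.2231 + 0.9243 + 0.0 - 0.4155 - 0.3711) = -1.4164
Step 2: Compute augmented objective.
t*f(x) = 2.1*6.29 = 13.209
Total = 13.209 - 1.4164 = 11.7926


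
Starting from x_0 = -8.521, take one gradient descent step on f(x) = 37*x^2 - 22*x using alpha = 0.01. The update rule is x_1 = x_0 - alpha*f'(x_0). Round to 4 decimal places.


We compute the gradient at x_0 and apply the update.
f'(x) = 74*x - 22
f'(-8.521) = 74*-8.521 - 22 = -652.554
x_1 = -8.521 - 0.01*-652.554 = -1.9955


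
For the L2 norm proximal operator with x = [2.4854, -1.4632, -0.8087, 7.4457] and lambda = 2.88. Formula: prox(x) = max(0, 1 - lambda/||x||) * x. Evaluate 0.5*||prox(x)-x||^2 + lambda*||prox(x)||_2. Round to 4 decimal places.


Step 1: Compute ||x||.
||x|| = 8.0256
Step 2: Compute scaling factor.
scale = max(0, 1 - 2.88/8.0256) = 0.6411
Step 3: prox(x) = [1.5935, -0.9381, -0.5185, 4.7738]
||prox(x)|| = 5.1456
Step 4: Proximal objective.
0.5*||prox-x||^2 = 4.1472
lambda*||prox|| = 14.8193
Total = 18.9666


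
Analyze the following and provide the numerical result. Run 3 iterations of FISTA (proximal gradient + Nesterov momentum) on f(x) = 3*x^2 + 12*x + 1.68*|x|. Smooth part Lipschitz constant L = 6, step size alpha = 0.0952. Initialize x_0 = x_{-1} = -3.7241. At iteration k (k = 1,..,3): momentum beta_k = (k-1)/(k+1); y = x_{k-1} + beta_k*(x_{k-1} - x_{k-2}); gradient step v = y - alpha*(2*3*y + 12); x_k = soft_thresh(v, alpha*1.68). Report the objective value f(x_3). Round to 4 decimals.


FISTA on f(x) = 3*x^2 + 12*x + 1.68*|x|
L = 6, alpha = 0.0952
Iteration 1: beta = 0.0, y = -3.7241 + 0.0*(-3.7241 + 3.7241) = -3.7241
  grad(y) = -10.3446, v = y - alpha*grad = -2.7393
  prox(v) = soft_thresh(-2.7393, 0.1599) = -2.5794
Iteration 2: beta = 0.3333, y = -2.5794 + 0.3333*(-2.5794 + 3.7241) = -2.1978
  grad(y) = -1.1867, v = y - alpha*grad = -2.0848
  prox(v) = soft_thresh(-2.0848, 0.1599) = -1.9249
Iteration 3: beta = 0.5, y = -1.9249 + 0.5*(-1.9249 + 2.5794) = -1.5976
  grad(y) = 2.4142, v = y - alpha*grad = -1.8275
  prox(v) = soft_thresh(-1.8275, 0.1599) = -1.6675
f(x_3) = 3*(-1.6675)^2 + 12*(-1.6675) + 1.68*|-1.6675| = -8.8669


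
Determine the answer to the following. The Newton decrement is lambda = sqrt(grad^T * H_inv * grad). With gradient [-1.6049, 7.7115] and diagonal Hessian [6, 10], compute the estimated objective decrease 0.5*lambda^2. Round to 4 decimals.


Step 1: H is diagonal, so H^(-1) * g = [-0.2675, 0.7712].
Step 2: g^T H^(-1) g = sum_i g_i^2 / H_ii
  = (-1.6049)^2/6 + (7.7115)^2/10
  = 0.4293 + 5.9467 = 6.376
Step 3: Objective decrease = 0.5 * g^T H^(-1) g = 3.188


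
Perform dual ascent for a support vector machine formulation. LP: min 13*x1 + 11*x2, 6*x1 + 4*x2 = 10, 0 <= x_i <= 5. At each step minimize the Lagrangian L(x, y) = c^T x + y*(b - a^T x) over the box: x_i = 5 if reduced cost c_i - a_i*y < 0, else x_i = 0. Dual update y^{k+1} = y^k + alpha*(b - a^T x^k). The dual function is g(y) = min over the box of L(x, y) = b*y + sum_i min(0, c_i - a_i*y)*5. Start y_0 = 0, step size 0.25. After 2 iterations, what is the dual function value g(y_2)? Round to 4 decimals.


Dual ascent for LP: min 13*x1 + 11*x2, 6*x1 + 4*x2 = 10, 0 <= x_i <= 5
Step 1: y^k = 0.0, reduced costs: (13.0, 11.0)
  x^k = (0.0, 0.0), subgradient = b - a^T x = 10.0
  y^{k+1} = 0.0 + 0.25*10.0 = 2.5
Step 2: y^k = 2.5, reduced costs: (-2.0, 1.0)
  x^k = (5.0, 0.0), subgradient = b - a^T x = -20.0
  y^{k+1} = 2.5 + 0.25*-20.0 = -2.5
Dual objective at y_2 = -2.5: reduced costs (28.0, 21.0), box minimizer x = (0.0, 0.0)
g(y_2) = b*y + (c1 - a1*y)*x1 + (c2 - a2*y)*x2 = 10*(-2.5) + 28.0*0.0 + 21.0*0.0 = -25.0 + 0.0 + 0.0 = -25.0


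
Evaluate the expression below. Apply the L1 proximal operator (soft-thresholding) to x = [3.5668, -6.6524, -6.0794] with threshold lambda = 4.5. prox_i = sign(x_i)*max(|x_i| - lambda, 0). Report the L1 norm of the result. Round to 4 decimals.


Soft-thresholding with lambda = 4.5:
prox(3.5668) = sign(3.5668)*max(|3.5668| - 4.5, 0) = 0.0
prox(-6.6524) = sign(-6.6524)*max(|-6.6524| - 4.5, 0) = -2.1524
prox(-6.0794) = sign(-6.0794)*max(|-6.0794| - 4.5, 0) = -1.5794
prox(x) = [0.0, -2.1524, -1.5794]
||prox(x)||_1 = 0.0 + 2.1524 + 1.5794 = 3.7318


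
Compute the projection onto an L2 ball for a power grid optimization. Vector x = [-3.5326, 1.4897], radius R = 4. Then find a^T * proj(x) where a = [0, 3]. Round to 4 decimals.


Step 1: Compute ||x|| (intermediates to 6 decimals).
||x|| = sqrt((-3.5326)^2 + 1.4897^2) = 3.833858
Step 2: Project.
Since ||x|| <= R, proj = x (no scaling needed).
proj(x) = [-3.5326, 1.4897]
Step 3: Dot product.
a^T * proj(x) = 0*(-3.5326) + 3*1.4897 = 4.4691


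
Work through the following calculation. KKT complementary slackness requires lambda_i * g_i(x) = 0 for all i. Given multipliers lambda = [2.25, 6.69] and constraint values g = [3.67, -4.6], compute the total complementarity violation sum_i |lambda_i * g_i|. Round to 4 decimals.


KKT complementary slackness check:
lambda_1 * g_1 = 2.25 * 3.67 = 8.2575
lambda_2 * g_2 = 6.69 * -4.6 = -30.774
Total violation = 8.2575 + 30.774 = 39.0315


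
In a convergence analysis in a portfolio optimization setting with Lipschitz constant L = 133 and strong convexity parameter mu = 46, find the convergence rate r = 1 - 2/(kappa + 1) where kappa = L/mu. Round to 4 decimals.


Step 1: Compute the condition number.
kappa = L/mu = 133/46 = 2.8913
Step 2: Compute the convergence rate.
r = 1 - 2/(kappa + 1) = 1 - 2*mu/(L + mu) = (L - mu)/(L + mu) = 87/179 = 0.486


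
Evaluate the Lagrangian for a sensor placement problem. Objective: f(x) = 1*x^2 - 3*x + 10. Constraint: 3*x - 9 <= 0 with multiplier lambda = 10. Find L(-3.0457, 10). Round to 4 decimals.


Step 1: Evaluate f(x).
f(-3.0457) = 1*(-3.0457)^2 - 3*(-3.0457) + 10 = 28.4134
Step 2: Evaluate g(x).
g(-3.0457) = 3*-3.0457 - 9 = -18.1371
Step 3: Compute Lagrangian.
L = 28.4134 + 10*-18.1371 = -152.9576


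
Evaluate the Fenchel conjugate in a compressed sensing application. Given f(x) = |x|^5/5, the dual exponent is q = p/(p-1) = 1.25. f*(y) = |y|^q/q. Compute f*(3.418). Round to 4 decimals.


The conjugate exponent q satisfies 1/p + 1/q = 1.
p = 5, so q = 5/(5 - 1) = 1.25
|y|^q = 3.418^1.25 = 4.6475
f*(3.418) = 4.6475 / 1.25 = 3.718


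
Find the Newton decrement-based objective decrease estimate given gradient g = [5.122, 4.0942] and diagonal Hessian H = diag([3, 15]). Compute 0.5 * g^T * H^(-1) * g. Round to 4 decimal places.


Step 1: H is diagonal, so H^(-1) * g = [1.7073, 0.2729].
Step 2: g^T H^(-1) g = sum_i g_i^2 / H_ii
  = (5.122)^2/3 + (4.0942)^2/15
  = 8.745 + 1.1175 = 9.8625
Step 3: Objective decrease = 0.5 * g^T H^(-1) g = 4.9312


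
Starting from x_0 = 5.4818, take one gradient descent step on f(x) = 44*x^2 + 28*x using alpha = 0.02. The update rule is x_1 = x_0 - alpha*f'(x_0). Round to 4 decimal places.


We compute the gradient at x_0 and apply the update.
f'(x) = 88*x + 28
f'(5.4818) = 88*5.4818 + 28 = 510.3984
x_1 = 5.4818 - 0.02*510.3984 = -4.7262


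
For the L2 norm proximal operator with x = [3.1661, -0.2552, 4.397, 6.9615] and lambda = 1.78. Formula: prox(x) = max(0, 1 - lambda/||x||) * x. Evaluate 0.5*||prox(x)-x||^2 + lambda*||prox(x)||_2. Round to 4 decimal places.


Step 1: Compute ||x||.
||x|| = 8.8253
Step 2: Compute scaling factor.
scale = max(0, 1 - 1.78/8.8253) = 0.7983
Step 3: prox(x) = [2.5275, -0.2037, 3.5102, 5.5574]
||prox(x)|| = 7.0453
Step 4: Proximal objective.
0.5*||prox-x||^2 = 1.5842
lambda*||prox|| = 12.5406
Total = 14.1248


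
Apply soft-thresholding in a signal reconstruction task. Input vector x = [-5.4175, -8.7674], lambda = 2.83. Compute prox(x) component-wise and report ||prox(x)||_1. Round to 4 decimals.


Soft-thresholding with lambda = 2.83:
prox(-5.4175) = sign(-5.4175)*max(|-5.4175| - 2.83, 0) = -2.5875
prox(-8.7674) = sign(-8.7674)*max(|-8.7674| - 2.83, 0) = -5.9374
prox(x) = [-2.5875, -5.9374]
||prox(x)||_1 = 2.5875 + 5.9374 = 8.5249


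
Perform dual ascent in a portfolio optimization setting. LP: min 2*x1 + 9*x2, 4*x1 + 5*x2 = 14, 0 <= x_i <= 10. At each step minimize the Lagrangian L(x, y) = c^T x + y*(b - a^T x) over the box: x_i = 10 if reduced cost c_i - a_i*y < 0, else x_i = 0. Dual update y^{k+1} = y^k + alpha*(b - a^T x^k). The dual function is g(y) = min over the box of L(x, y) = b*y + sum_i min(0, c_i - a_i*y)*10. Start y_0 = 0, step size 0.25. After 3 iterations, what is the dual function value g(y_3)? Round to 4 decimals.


Dual ascent for LP: min 2*x1 + 9*x2, 4*x1 + 5*x2 = 14, 0 <= x_i <= 10
Step 1: y^k = 0.0, reduced costs: (2.0, 9.0)
  x^k = (0.0, 0.0), subgradient = b - a^T x = 14.0
  y^{k+1} = 0.0 + 0.25*14.0 = 3.5
Step 2: y^k = 3.5, reduced costs: (-12.0, -8.5)
  x^k = (10.0, 10.0), subgradient = b - a^T x = -76.0
  y^{k+1} = 3.5 + 0.25*-76.0 = -15.5
Step 3: y^k = -15.5, reduced costs: (64.0, 86.5)
  x^k = (0.0, 0.0), subgradient = b - a^T x = 14.0
  y^{k+1} = -15.5 + 0.25*14.0 = -12.0
Dual objective at y_3 = -12.0: reduced costs (50.0, 69.0), box minimizer x = (0.0, 0.0)
g(y_3) = b*y + (c1 - a1*y)*x1 + (c2 - a2*y)*x2 = 14*(-12.0) + 50.0*0.0 + 69.0*0.0 = -168.0 + 0.0 + 0.0 = -168.0


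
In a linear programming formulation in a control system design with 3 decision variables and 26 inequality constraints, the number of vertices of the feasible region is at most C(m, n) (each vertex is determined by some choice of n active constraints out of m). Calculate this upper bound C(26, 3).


Each vertex corresponds to some choice of n active constraints out of m, so the number of vertices is at most C(m, n) = m! / (n!(m-n)!).
m = 26, n = 3
Numerator: 26 * 25 * 24
Denominator: 3! = 6
C(26, 3) = 2600


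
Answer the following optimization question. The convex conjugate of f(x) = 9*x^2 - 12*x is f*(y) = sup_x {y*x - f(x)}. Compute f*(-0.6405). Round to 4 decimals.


f*(y) = sup_x {y*x - a*x^2 - b*x} = sup_x {(y-b)*x - a*x^2}
FOC: (y - b) - 2a*x = 0 => x* = (y - b)/(2a)
x* = (-0.6405 + 12)/(2*9) = 0.6311
f*(-0.6405) = (y-b)^2/(4a) = (-0.6405 + 12)^2/(4*9)
= 129.0382/36 = 3.5844


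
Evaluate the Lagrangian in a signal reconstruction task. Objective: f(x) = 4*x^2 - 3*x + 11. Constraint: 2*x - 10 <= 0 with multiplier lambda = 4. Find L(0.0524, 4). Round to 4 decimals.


Step 1: Evaluate f(x).
f(0.0524) = 4*0.0524^2 - 3*0.0524 + 11 = 10.8538
Step 2: Evaluate g(x).
g(0.0524) = 2*0.0524 - 10 = -9.8952
Step 3: Compute Lagrangian.
L = 10.8538 + 4*-9.8952 = -28.727


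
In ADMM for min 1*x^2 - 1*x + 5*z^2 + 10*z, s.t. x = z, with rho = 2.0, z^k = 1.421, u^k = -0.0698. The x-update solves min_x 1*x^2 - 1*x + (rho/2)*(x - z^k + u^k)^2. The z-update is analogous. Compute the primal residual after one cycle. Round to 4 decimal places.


ADMM iteration with rho = 2.0, z^k = 1.421, u^k = -0.0698
Step 1: x-update.
Minimize 1*x^2 - 1*x + (2.0/2)*(x - 1.421 - 0.0698)^2
FOC: (2*1 + 2.0)*x = 1 + 2.0*(1.421 + 0.0698)
x^{k+1} = 0.9954
Step 2: z-update.
Minimize 5*z^2 + 10*z + (2.0/2)*(0.9954 - z - 0.0698)^2
FOC: (2*5 + 2.0)*z = -10 + 2.0*(0.9954 - 0.0698)
z^{k+1} = -0.6791
Step 3: u-update.
u^{k+1} = -0.0698 + 0.9954 + 0.6791 = 1.6047
Step 4: Primal residual = |0.9954 + 0.6791| = 1.6745


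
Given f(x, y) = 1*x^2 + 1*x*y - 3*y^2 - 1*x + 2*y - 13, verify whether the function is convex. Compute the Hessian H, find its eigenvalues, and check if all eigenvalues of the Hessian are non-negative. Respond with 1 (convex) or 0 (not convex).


The Hessian of f(x,y) = 1*x^2 + 1*x*y - 3*y^2 - 1*x + 2*y - 13 is:
H = [[2, 1], [1, -6]]
Trace = 2 - 6 = -4
Determinant = 2*-6 - (1)^2 = -13
Discriminant = (-4)^2 - 4*-13 = 68.0
Eigenvalues: lambda_1 = -6.1231, lambda_2 = 2.1231
The function is not convex.

0


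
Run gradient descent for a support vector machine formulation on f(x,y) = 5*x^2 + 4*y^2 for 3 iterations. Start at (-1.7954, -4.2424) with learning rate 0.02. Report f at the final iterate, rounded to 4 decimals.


Gradient descent on f(x,y) = 5*x^2 + 4*y^2.
Starting point: (-1.7954, -4.2424), alpha = 0.02
Step 1: grad_x = 2*5*-1.7954 = -17.954, grad_y = 2*4*-4.2424 = -33.9392
  x_1 = -1.7954 - 0.02*-17.954 = -1.4363
  y_1 = -4.2424 - 0.02*-33.9392 = -3.5636
Step 2: grad_x = 2*5*-1.4363 = -14.3632, grad_y = 2*4*-3.5636 = -28.5089
  x_2 = -1.4363 - 0.02*-14.3632 = -1.1491
  y_2 = -3.5636 - 0.02*-28.5089 = -2.9934
Step 3: grad_x = 2*5*-1.1491 = -11.4906, grad_y = 2*4*-2.9934 = -23.9475
  x_3 = -1.1491 - 0.02*-11.4906 = -0.9192
  y_3 = -2.9934 - 0.02*-23.9475 = -2.5145
f(-0.9192, -2.5145) = 5*(-0.9192)^2 + 4*(-2.5145)^2 = 29.5156


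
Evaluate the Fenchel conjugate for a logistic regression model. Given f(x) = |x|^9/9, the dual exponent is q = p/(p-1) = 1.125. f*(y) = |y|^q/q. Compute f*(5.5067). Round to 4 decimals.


The conjugate exponent q satisfies 1/p + 1/q = 1.
p = 9, so q = 9/(9 - 1) = 1.125
|y|^q = 5.5067^1.125 = 6.8156
f*(5.5067) = 6.8156 / 1.125 = 6.0583


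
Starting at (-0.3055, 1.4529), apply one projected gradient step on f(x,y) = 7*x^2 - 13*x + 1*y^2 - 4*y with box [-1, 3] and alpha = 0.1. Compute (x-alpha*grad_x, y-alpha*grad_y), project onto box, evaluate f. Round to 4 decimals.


Step 1: Compute gradient at (-0.3055, 1.4529).
grad_x = 2*7*-0.3055 - 13 = -17.277
grad_y = 2*1*1.4529 - 4 = -1.0942
Step 2: Gradient step.
x_raw = -0.3055 - 0.1*-17.277 = 1.4222
y_raw = 1.4529 - 0.1*-1.0942 = 1.5623
Step 3: Project onto [-1, 3].
x_proj = clip(1.4222) = 1.4222
y_proj = clip(1.5623) = 1.5623
Step 4: Evaluate f.
f(1.4222, 1.5623) = -8.1385


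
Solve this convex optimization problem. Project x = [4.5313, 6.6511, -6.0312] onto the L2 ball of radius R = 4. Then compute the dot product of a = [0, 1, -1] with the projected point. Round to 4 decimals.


Step 1: Compute ||x|| (intermediates to 6 decimals).
||x|| = sqrt(4.5313^2 + 6.6511^2 + (-6.0312)^2) = 10.057096
Step 2: Project.
Since ||x|| > R, scale = R/||x|| = 4/10.057096 = 0.397729, proj(x) = scale * x
proj(x) = [1.802229, 2.645335, -2.398783]
Step 3: Dot product.
a^T * proj(x) = 0*1.802229 + 1*2.645335 - 1*(-2.398783) = 5.0441


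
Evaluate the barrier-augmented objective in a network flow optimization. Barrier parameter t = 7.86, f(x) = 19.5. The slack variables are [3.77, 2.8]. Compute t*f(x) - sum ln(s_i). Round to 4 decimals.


Step 1: Compute log-barrier.
ln values: [1.3271, 1.0296]
phi = -(1.3271 + 1.0296) = -2.3567
Step 2: Compute augmented objective.
t*f(x) = 7.86*19.5 = 153.27
Total = 153.27 - 2.3567 = 150.9133


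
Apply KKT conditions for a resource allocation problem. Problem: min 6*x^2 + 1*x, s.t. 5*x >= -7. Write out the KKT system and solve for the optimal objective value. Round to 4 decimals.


Step 1: Try lambda = 0 (constraint inactive).
Stationarity: 2*6*x + 1 = 0
x* = -1/(2*6) = -1/12 = -0.0833 (rounded; the exact value -1/12 is used below)
Check constraint: 5*-0.0833 = -0.4165 >= -7 -- satisfied.
Step 2: Compute optimal value.
f(x*) = 6*(-1/12)^2 + 1*(-1/12) = -0.0417


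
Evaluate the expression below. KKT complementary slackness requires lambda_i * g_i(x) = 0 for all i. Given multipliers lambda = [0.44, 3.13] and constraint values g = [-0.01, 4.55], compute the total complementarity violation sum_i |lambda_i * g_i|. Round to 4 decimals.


KKT complementary slackness check:
lambda_1 * g_1 = 0.44 * -0.01 = -0.0044
lambda_2 * g_2 = 3.13 * 4.55 = 14.2415
Total violation = 0.0044 + 14.2415 = 14.2459


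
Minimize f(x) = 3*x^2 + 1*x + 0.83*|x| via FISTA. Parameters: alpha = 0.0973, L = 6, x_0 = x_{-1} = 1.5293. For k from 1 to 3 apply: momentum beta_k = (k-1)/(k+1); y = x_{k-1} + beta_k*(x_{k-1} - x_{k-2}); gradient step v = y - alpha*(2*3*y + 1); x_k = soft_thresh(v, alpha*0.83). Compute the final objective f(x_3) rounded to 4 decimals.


FISTA on f(x) = 3*x^2 + 1*x + 0.83*|x|
L = 6, alpha = 0.0973
Iteration 1: beta = 0.0, y = 1.5293 + 0.0*(1.5293 - 1.5293) = 1.5293
  grad(y) = 10.1758, v = y - alpha*grad = 0.5392
  prox(v) = soft_thresh(0.5392, 0.0808) = 0.4584
Iteration 2: beta = 0.3333, y = 0.4584 + 0.3333*(0.4584 - 1.5293) = 0.1015
  grad(y) = 1.6089, v = y - alpha*grad = -0.0551
  prox(v) = soft_thresh(-0.0551, 0.0808) = 0.0
Iteration 3: beta = 0.5, y = 0.0 + 0.5*(0.0 - 0.4584) = -0.2292
  grad(y) = -0.3753, v = y - alpha*grad = -0.1927
  prox(v) = soft_thresh(-0.1927, 0.0808) = -0.1119
f(x_3) = 3*(-0.1119)^2 + 1*(-0.1119) + 0.83*|-0.1119| = 0.0186


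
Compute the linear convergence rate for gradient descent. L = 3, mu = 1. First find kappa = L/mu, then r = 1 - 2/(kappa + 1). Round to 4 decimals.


Step 1: Compute the condition number.
kappa = L/mu = 3/1 = 3.0
Step 2: Compute the convergence rate.
r = 1 - 2/(kappa + 1) = 1 - 2*mu/(L + mu) = (L - mu)/(L + mu) = 2/4 = 0.5


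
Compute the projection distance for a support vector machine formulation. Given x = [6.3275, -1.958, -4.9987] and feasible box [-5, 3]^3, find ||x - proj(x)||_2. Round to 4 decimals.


Project each component onto [-5, 3].
clip(6.3275) = 3.0, clip(-1.958) = -1.958, clip(-4.9987) = -4.9987
Projection = [3.0, -1.958, -4.9987]
Squared diffs: [11.0723, 0.0, 0.0]
Distance = sqrt(11.0723) = 3.3275


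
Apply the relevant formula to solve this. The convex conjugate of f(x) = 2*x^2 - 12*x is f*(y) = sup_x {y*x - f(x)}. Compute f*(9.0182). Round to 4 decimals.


f*(y) = sup_x {y*x - a*x^2 - b*x} = sup_x {(y-b)*x - a*x^2}
FOC: (y - b) - 2a*x = 0 => x* = (y - b)/(2a)
x* = (9.0182 + 12)/(2*2) = 5.2546
f*(9.0182) = (y-b)^2/(4a) = (9.0182 + 12)^2/(4*2)
= 441.7647/8 = 55.2206


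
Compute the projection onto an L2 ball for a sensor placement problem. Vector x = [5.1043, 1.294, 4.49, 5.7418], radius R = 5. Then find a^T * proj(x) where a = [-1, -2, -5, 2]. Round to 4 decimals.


Step 1: Compute ||x|| (intermediates to 6 decimals).
||x|| = sqrt(5.1043^2 + 1.294^2 + 4.49^2 + 5.7418^2) = 8.992034
Step 2: Project.
Since ||x|| > R, scale = R/||x|| = 5/8.992034 = 0.556048, proj(x) = scale * x
proj(x) = [2.838236, 0.719526, 2.496656, 3.192716]
Step 3: Dot product.
a^T * proj(x) = -1*2.838236 - 2*0.719526 - 5*2.496656 + 2*3.192716 = -10.3751


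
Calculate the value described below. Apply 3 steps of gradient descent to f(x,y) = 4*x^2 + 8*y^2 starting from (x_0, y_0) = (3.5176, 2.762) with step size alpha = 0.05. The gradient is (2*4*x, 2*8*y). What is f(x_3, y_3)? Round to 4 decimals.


Gradient descent on f(x,y) = 4*x^2 + 8*y^2.
Starting point: (3.5176, 2.762), alpha = 0.05
Step 1: grad_x = 2*4*3.5176 = 28.1408, grad_y = 2*8*2.762 = 44.192
  x_1 = 3.5176 - 0.05*28.1408 = 2.1106
  y_1 = 2.762 - 0.05*44.192 = 0.5524
Step 2: grad_x = 2*4*2.1106 = 16.8845, grad_y = 2*8*0.5524 = 8.8384
  x_2 = 2.1106 - 0.05*16.8845 = 1.2663
  y_2 = 0.5524 - 0.05*8.8384 = 0.1105
Step 3: grad_x = 2*4*1.2663 = 10.1307, grad_y = 2*8*0.1105 = 1.7677
  x_3 = 1.2663 - 0.05*10.1307 = 0.7598
  y_3 = 0.1105 - 0.05*1.7677 = 0.0221
f(0.7598, 0.0221) = 4*0.7598^2 + 8*0.0221^2 = 2.3131


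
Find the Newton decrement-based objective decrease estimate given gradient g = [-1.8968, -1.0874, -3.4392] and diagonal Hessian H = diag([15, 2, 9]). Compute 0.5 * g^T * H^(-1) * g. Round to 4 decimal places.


Step 1: H is diagonal, so H^(-1) * g = [-0.1265, -0.5437, -0.3821].
Step 2: g^T H^(-1) g = sum_i g_i^2 / H_ii
  = (-1.8968)^2/15 + (-1.0874)^2/2 + (-3.4392)^2/9
  = 0.2399 + 0.5912 + 1.3142 = 2.1453
Step 3: Objective decrease = 0.5 * g^T H^(-1) g = 1.0727


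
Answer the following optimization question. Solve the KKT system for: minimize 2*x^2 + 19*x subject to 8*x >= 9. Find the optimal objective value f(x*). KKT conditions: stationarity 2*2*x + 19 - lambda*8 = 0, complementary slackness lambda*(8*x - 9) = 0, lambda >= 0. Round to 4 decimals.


Step 1: Try lambda = 0 (constraint inactive).
x_unc = -19/(2*2) = -4.75
Check: 8*-4.75 = -38.0 < 9 -- violated!
Step 2: Constraint must be active: 8*x = 9
x* = 9/8 = 1.125
lambda = (2*2*1.125 + 19)/8 = 2.9375
Step 3: Compute optimal value.
f(x*) = 2*1.125^2 + 19*1.125 = 23.9063


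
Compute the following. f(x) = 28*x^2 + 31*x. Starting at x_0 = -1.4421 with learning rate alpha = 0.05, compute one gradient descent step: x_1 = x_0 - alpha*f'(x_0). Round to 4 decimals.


We compute the gradient at x_0 and apply the update.
f'(x) = 56*x + 31
f'(-1.4421) = 56*-1.4421 + 31 = -49.7576
x_1 = -1.4421 - 0.05*-49.7576 = 1.0458


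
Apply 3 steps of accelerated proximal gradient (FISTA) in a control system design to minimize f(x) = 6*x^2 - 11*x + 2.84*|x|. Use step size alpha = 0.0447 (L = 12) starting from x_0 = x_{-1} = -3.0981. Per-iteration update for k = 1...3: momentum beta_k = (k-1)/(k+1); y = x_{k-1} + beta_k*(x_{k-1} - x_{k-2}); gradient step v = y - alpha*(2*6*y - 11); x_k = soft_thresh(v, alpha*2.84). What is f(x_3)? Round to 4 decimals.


FISTA on f(x) = 6*x^2 - 11*x + 2.84*|x|
L = 12, alpha = 0.0447
Iteration 1: beta = 0.0, y = -3.0981 + 0.0*(-3.0981 + 3.0981) = -3.0981
  grad(y) = -48.1772, v = y - alpha*grad = -0.9446
  prox(v) = soft_thresh(-0.9446, 0.1269) = -0.8176
Iteration 2: beta = 0.3333, y = -0.8176 + 0.3333*(-0.8176 + 3.0981) = -0.0575
  grad(y) = -11.6897, v = y - alpha*grad = 0.4651
  prox(v) = soft_thresh(0.4651, 0.1269) = 0.3381
Iteration 3: beta = 0.5, y = 0.3381 + 0.5*(0.3381 + 0.8176) = 0.916
  grad(y) = -0.0083, v = y - alpha*grad = 0.9163
  prox(v) = soft_thresh(0.9163, 0.1269) = 0.7894
f(x_3) = 6*0.7894^2 - 11*0.7894 + 2.84*|0.7894| = -2.7026


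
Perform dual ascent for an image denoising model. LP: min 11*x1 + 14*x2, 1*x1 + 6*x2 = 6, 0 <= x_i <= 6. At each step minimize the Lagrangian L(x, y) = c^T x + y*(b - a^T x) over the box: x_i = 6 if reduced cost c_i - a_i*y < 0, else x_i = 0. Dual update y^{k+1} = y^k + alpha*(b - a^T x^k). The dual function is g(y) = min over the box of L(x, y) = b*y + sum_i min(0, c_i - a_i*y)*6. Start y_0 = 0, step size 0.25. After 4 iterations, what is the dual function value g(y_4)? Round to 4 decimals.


Dual ascent for LP: min 11*x1 + 14*x2, 1*x1 + 6*x2 = 6, 0 <= x_i <= 6
Step 1: y^k = 0.0, reduced costs: (11.0, 14.0)
  x^k = (0.0, 0.0), subgradient = b - a^T x = 6.0
  y^{k+1} = 0.0 + 0.25*6.0 = 1.5
Step 2: y^k = 1.5, reduced costs: (9.5, 5.0)
  x^k = (0.0, 0.0), subgradient = b - a^T x = 6.0
  y^{k+1} = 1.5 + 0.25*6.0 = 3.0
Step 3: y^k = 3.0, reduced costs: (8.0, -4.0)
  x^k = (0.0, 6.0), subgradient = b - a^T x = -30.0
  y^{k+1} = 3.0 + 0.25*-30.0 = -4.5
Step 4: y^k = -4.5, reduced costs: (15.5, 41.0)
  x^k = (0.0, 0.0), subgradient = b - a^T x = 6.0
  y^{k+1} = -4.5 + 0.25*6.0 = -3.0
Dual objective at y_4 = -3.0: reduced costs (14.0, 32.0), box minimizer x = (0.0, 0.0)
g(y_4) = b*y + (c1 - a1*y)*x1 + (c2 - a2*y)*x2 = 6*(-3.0) + 14.0*0.0 + 32.0*0.0 = -18.0 + 0.0 + 0.0 = -18.0


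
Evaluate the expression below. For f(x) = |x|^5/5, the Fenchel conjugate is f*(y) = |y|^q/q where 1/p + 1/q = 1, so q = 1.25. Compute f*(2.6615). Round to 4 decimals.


The conjugate exponent q satisfies 1/p + 1/q = 1.
p = 5, so q = 5/(5 - 1) = 1.25
|y|^q = 2.6615^1.25 = 3.3994
f*(2.6615) = 3.3994 / 1.25 = 2.7196


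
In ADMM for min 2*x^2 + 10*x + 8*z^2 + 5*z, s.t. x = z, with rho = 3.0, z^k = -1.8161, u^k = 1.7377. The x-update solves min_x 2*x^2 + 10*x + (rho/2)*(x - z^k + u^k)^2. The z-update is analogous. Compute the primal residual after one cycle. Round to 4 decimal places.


ADMM iteration with rho = 3.0, z^k = -1.8161, u^k = 1.7377
Step 1: x-update.
Minimize 2*x^2 + 10*x + (3.0/2)*(x + 1.8161 + 1.7377)^2
FOC: (2*2 + 3.0)*x = -10 + 3.0*(-1.8161 - 1.7377)
x^{k+1} = -2.9516
Step 2: z-update.
Minimize 8*z^2 + 5*z + (3.0/2)*(-2.9516 - z + 1.7377)^2
FOC: (2*8 + 3.0)*z = -5 + 3.0*(-2.9516 + 1.7377)
z^{k+1} = -0.4548
Step 3: u-update.
u^{k+1} = 1.7377 - 2.9516 + 0.4548 = -0.7591
Step 4: Primal residual = |-2.9516 + 0.4548| = 2.4968


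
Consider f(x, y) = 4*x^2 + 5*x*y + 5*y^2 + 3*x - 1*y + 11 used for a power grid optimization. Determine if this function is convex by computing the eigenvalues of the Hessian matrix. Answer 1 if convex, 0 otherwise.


The Hessian of f(x,y) = 4*x^2 + 5*x*y + 5*y^2 + 3*x - 1*y + 11 is:
H = [[8, 5], [5, 10]]
Trace = 8 + 10 = 18
Determinant = 8*10 - (5)^2 = 55
Discriminant = (18)^2 - 4*55 = 104.0
Eigenvalues: lambda_1 = 3.901, lambda_2 = 14.099
The function is convex.

1


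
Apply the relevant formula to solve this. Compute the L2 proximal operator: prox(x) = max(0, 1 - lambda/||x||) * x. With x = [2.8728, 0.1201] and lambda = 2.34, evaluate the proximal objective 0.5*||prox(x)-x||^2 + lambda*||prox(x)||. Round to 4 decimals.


Step 1: Compute ||x||.
||x|| = 2.8753
Step 2: Compute scaling factor.
scale = max(0, 1 - 2.34/2.8753) = 0.1862
Step 3: prox(x) = [0.5348, 0.0224]
||prox(x)|| = 0.5353
Step 4: Proximal objective.
0.5*||prox-x||^2 = 2.7378
lambda*||prox|| = 1.2526
Total = 3.9904


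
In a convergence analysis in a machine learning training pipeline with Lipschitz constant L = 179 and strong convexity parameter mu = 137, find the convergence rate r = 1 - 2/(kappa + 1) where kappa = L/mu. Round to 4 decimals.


Step 1: Compute the condition number.
kappa = L/mu = 179/137 = 1.3066
Step 2: Compute the convergence rate.
r = 1 - 2/(kappa + 1) = 1 - 2*mu/(L + mu) = (L - mu)/(L + mu) = 42/316 = 0.1329


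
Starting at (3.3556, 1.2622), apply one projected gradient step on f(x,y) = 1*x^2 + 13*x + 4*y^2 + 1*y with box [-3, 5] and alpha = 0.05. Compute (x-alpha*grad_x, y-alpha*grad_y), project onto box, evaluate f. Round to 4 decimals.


Step 1: Compute gradient at (3.3556, 1.2622).
grad_x = 2*1*3.3556 + 13 = 19.7112
grad_y = 2*4*1.2622 + 1 = 11.0976
Step 2: Gradient step.
x_raw = 3.3556 - 0.05*19.7112 = 2.37
y_raw = 1.2622 - 0.05*11.0976 = 0.7073
Step 3: Project onto [-3, 5].
x_proj = clip(2.37) = 2.37
y_proj = clip(0.7073) = 0.7073
Step 4: Evaluate f.
f(2.37, 0.7073) = 39.1361


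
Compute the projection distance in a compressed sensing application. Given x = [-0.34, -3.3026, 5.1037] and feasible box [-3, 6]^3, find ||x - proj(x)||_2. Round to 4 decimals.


Project each component onto [-3, 6].
clip(-0.34) = -0.34, clip(-3.3026) = -3.0, clip(5.1037) = 5.1037
Projection = [-0.34, -3.0, 5.1037]
Squared diffs: [0.0, 0.0916, 0.0]
Distance = sqrt(0.0916) = 0.3026


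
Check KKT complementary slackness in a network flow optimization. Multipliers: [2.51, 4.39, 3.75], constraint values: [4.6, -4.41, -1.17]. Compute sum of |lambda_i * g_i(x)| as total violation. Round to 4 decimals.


KKT complementary slackness check:
lambda_1 * g_1 = 2.51 * 4.6 = 11.546
lambda_2 * g_2 = 4.39 * -4.41 = -19.3599
lambda_3 * g_3 = 3.75 * -1.17 = -4.3875
Total violation = 11.546 + 19.3599 + 4.3875 = 35.2934


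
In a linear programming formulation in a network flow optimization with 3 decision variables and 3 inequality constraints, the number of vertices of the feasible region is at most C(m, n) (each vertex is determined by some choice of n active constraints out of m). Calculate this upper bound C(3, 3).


Each vertex corresponds to some choice of n active constraints out of m, so the number of vertices is at most C(m, n) = m! / (n!(m-n)!).
m = 3, n = 3
Numerator: 3 * 2 * 1
Denominator: 3! = 6
C(3, 3) = 1


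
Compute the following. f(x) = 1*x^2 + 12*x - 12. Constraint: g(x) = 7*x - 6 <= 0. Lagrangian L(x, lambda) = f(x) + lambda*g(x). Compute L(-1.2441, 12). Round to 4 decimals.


Step 1: Evaluate f(x).
f(-1.2441) = 1*(-1.2441)^2 + 12*(-1.2441) - 12 = -25.3814
Step 2: Evaluate g(x).
g(-1.2441) = 7*-1.2441 - 6 = -14.7087
Step 3: Compute Lagrangian.
L = -25.3814 + 12*-14.7087 = -201.8858


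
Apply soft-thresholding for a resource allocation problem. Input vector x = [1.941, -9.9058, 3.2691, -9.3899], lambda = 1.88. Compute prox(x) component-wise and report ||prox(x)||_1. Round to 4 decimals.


Soft-thresholding with lambda = 1.88:
prox(1.941) = sign(1.941)*max(|1.941| - 1.88, 0) = 0.061
prox(-9.9058) = sign(-9.9058)*max(|-9.9058| - 1.88, 0) = -8.0258
prox(3.2691) = sign(3.2691)*max(|3.2691| - 1.88, 0) = 1.3891
prox(-9.3899) = sign(-9.3899)*max(|-9.3899| - 1.88, 0) = -7.5099
prox(x) = [0.061, -8.0258, 1.3891, -7.5099]
||prox(x)||_1 = 0.061 + 8.0258 + 1.3891 + 7.5099 = 16.9858


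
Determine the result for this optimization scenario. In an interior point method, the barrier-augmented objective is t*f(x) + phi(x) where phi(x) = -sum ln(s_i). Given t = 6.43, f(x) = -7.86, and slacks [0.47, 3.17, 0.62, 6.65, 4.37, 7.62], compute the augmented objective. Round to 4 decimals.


Step 1: Compute log-barrier.
ln values: [-0.755, 1.1537, -0.478, 1.8946, 1.4748, 2.0308]
phi = -(-0.755 + 1.1537 - 0.478 + 1.8946 + 1.4748 + 2.0308) = -5.3208
Step 2: Compute augmented objective.
t*f(x) = 6.43*-7.86 = -50.5398
Total = -50.5398 - 5.3208 = -55.8606


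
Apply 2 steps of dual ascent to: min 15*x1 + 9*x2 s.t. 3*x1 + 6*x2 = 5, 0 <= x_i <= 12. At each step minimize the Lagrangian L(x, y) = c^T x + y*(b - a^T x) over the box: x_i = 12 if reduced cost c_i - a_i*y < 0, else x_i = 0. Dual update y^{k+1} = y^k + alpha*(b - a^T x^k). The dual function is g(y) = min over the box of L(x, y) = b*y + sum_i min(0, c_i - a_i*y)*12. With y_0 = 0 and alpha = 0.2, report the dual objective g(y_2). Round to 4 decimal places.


Dual ascent for LP: min 15*x1 + 9*x2, 3*x1 + 6*x2 = 5, 0 <= x_i <= 12
Step 1: y^k = 0.0, reduced costs: (15.0, 9.0)
  x^k = (0.0, 0.0), subgradient = b - a^T x = 5.0
  y^{k+1} = 0.0 + 0.2*5.0 = 1.0
Step 2: y^k = 1.0, reduced costs: (12.0, 3.0)
  x^k = (0.0, 0.0), subgradient = b - a^T x = 5.0
  y^{k+1} = 1.0 + 0.2*5.0 = 2.0
Dual objective at y_2 = 2.0: reduced costs (9.0, -3.0), box minimizer x = (0.0, 12.0)
g(y_2) = b*y + (c1 - a1*y)*x1 + (c2 - a2*y)*x2 = 5*2.0 + 9.0*0.0 + (-3.0)*12.0 = 10.0 + 0.0 - 36.0 = -26.0


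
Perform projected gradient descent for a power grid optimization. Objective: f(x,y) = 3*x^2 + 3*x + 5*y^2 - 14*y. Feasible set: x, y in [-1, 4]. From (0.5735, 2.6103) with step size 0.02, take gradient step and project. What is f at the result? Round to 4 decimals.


Step 1: Compute gradient at (0.5735, 2.6103).
grad_x = 2*3*0.5735 + 3 = 6.441
grad_y = 2*5*2.6103 - 14 = 12.103
Step 2: Gradient step.
x_raw = 0.5735 - 0.02*6.441 = 0.4447
y_raw = 2.6103 - 0.02*12.103 = 2.3682
Step 3: Project onto [-1, 4].
x_proj = clip(0.4447) = 0.4447
y_proj = clip(2.3682) = 2.3682
Step 4: Evaluate f.
f(0.4447, 2.3682) = -3.1853


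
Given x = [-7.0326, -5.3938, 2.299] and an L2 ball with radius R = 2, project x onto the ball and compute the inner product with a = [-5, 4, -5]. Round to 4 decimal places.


Step 1: Compute ||x|| (intermediates to 6 decimals).
||x|| = sqrt((-7.0326)^2 + (-5.3938)^2 + 2.299^2) = 9.156197
Step 2: Project.
Since ||x|| > R, scale = R/||x|| = 2/9.156197 = 0.218431, proj(x) = scale * x
proj(x) = [-1.536138, -1.178173, 0.502173]
Step 3: Dot product.
a^T * proj(x) = -5*(-1.536138) + 4*(-1.178173) - 5*0.502173 = 0.4571


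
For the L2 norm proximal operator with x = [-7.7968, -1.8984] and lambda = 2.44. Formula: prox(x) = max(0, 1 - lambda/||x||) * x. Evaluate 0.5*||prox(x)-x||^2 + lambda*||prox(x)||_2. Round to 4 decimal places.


Step 1: Compute ||x||.
||x|| = 8.0246
Step 2: Compute scaling factor.
scale = max(0, 1 - 2.44/8.0246) = 0.6959
Step 3: prox(x) = [-5.4261, -1.3212]
||prox(x)|| = 5.5846
Step 4: Proximal objective.
0.5*||prox-x||^2 = 2.9768
lambda*||prox|| = 13.6264
Total = 16.6032


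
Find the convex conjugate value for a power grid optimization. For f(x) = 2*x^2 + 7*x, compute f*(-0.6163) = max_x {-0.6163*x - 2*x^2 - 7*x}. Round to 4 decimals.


f*(y) = sup_x {y*x - a*x^2 - b*x} = sup_x {(y-b)*x - a*x^2}
FOC: (y - b) - 2a*x = 0 => x* = (y - b)/(2a)
x* = (-0.6163 - 7)/(2*2) = -1.9041
f*(-0.6163) = (y-b)^2/(4a) = (-0.6163 - 7)^2/(4*2)
= 58.008/8 = 7.251


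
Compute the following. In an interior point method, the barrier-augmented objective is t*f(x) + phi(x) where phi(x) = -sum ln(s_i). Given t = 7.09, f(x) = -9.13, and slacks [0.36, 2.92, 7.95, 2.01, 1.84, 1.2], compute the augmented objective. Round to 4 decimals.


Step 1: Compute log-barrier.
ln values: [-1.0217, 1.0716, 2.0732, 0.6981, 0.6098, 0.1823]
phi = -(-1.0217 + 1.0716 + 2.0732 + 0.6981 + 0.6098 + 0.1823) = -3.6133
Step 2: Compute augmented objective.
t*f(x) = 7.09*-9.13 = -64.7317
Total = -64.7317 - 3.6133 = -68.345


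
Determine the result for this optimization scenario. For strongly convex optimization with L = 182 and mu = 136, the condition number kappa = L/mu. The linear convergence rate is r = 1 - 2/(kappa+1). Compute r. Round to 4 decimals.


Step 1: Compute the condition number.
kappa = L/mu = 182/136 = 1.3382
Step 2: Compute the convergence rate.
r = 1 - 2/(kappa + 1) = 1 - 2*mu/(L + mu) = (L - mu)/(L + mu) = 46/318 = 0.1447


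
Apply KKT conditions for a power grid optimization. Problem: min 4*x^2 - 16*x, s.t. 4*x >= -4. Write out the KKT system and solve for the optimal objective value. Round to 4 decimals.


Step 1: Try lambda = 0 (constraint inactive).
Stationarity: 2*4*x - 16 = 0
x* = 16/(2*4) = 2.0
Check constraint: 4*2.0 = 8.0 >= -4 -- satisfied.
Step 2: Compute optimal value.
f(x*) = 4*2.0^2 - 16*2.0 = -16.0


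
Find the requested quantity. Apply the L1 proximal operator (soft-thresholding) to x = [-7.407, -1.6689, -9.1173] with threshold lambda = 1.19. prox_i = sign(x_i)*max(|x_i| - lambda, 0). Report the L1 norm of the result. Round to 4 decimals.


Soft-thresholding with lambda = 1.19:
prox(-7.407) = sign(-7.407)*max(|-7.407| - 1.19, 0) = -6.217
prox(-1.6689) = sign(-1.6689)*max(|-1.6689| - 1.19, 0) = -0.4789
prox(-9.1173) = sign(-9.1173)*max(|-9.1173| - 1.19, 0) = -7.9273
prox(x) = [-6.217, -0.4789, -7.9273]
||prox(x)||_1 = 6.217 + 0.4789 + 7.9273 = 14.6232


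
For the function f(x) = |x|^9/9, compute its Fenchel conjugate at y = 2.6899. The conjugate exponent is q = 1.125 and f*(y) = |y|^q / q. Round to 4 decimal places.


The conjugate exponent q satisfies 1/p + 1/q = 1.
p = 9, so q = 9/(9 - 1) = 1.125
|y|^q = 2.6899^1.125 = 3.0441
f*(2.6899) = 3.0441 / 1.125 = 2.7058


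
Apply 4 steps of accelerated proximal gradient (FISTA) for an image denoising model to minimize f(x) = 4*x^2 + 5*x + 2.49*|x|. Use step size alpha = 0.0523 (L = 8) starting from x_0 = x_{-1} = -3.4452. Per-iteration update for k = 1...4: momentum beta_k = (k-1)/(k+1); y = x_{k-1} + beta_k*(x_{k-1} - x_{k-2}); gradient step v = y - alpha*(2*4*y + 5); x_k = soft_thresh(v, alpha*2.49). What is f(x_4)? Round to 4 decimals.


FISTA on f(x) = 4*x^2 + 5*x + 2.49*|x|
L = 8, alpha = 0.0523
Iteration 1: beta = 0.0, y = -3.4452 + 0.0*(-3.4452 + 3.4452) = -3.4452
  grad(y) = -22.5616, v = y - alpha*grad = -2.2652
  prox(v) = soft_thresh(-2.2652, 0.1302) = -2.135
Iteration 2: beta = 0.3333, y = -2.135 + 0.3333*(-2.135 + 3.4452) = -1.6983
  grad(y) = -8.5861, v = y - alpha*grad = -1.2492
  prox(v) = soft_thresh(-1.2492, 0.1302) = -1.119
Iteration 3: beta = 0.5, y = -1.119 + 0.5*(-1.119 + 2.135) = -0.611
  grad(y) = 0.1122, v = y - alpha*grad = -0.6168
  prox(v) = soft_thresh(-0.6168, 0.1302) = -0.4866
Iteration 4: beta = 0.6, y = -0.4866 + 0.6*(-0.4866 + 1.119) = -0.1072
  grad(y) = 4.1424, v = y - alpha*grad = -0.3238
  prox(v) = soft_thresh(-0.3238, 0.1302) = -0.1936
f(x_4) = 4*(-0.1936)^2 + 5*(-0.1936) + 2.49*|-0.1936| = -0.336


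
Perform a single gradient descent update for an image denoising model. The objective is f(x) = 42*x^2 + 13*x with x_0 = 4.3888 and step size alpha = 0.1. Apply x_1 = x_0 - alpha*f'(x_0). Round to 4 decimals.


We compute the gradient at x_0 and apply the update.
f'(x) = 84*x + 13
f'(4.3888) = 84*4.3888 + 13 = 381.6592
x_1 = 4.3888 - 0.1*381.6592 = -33.7771


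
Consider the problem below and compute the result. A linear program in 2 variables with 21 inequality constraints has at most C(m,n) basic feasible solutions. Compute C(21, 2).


Each vertex corresponds to some choice of n active constraints out of m, so the number of vertices is at most C(m, n) = m! / (n!(m-n)!).
m = 21, n = 2
Numerator: 21 * 20
Denominator: 2! = 2
C(21, 2) = 210


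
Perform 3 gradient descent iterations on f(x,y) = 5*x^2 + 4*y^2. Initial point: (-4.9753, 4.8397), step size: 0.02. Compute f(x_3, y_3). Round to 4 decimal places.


Gradient descent on f(x,y) = 5*x^2 + 4*y^2.
Starting point: (-4.9753, 4.8397), alpha = 0.02
Step 1: grad_x = 2*5*-4.9753 = -49.753, grad_y = 2*4*4.8397 = 38.7176
  x_1 = -4.9753 - 0.02*-49.753 = -3.9802
  y_1 = 4.8397 - 0.02*38.7176 = 4.0653
Step 2: grad_x = 2*5*-3.9802 = -39.8024, grad_y = 2*4*4.0653 = 32.5228
  x_2 = -3.9802 - 0.02*-39.8024 = -3.1842
  y_2 = 4.0653 - 0.02*32.5228 = 3.4149
Step 3: grad_x = 2*5*-3.1842 = -31.8419, grad_y = 2*4*3.4149 = 27.3191
  x_3 = -3.1842 - 0.02*-31.8419 = -2.5474
  y_3 = 3.4149 - 0.02*27.3191 = 2.8685
f(-2.5474, 2.8685) = 5*(-2.5474)^2 + 4*2.8685^2 = 65.3584


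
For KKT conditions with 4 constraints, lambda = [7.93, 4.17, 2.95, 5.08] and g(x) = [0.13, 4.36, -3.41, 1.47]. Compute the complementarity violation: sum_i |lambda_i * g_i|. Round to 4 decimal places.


KKT complementary slackness check:
lambda_1 * g_1 = 7.93 * 0.13 = 1.0309
lambda_2 * g_2 = 4.17 * 4.36 = 18.1812
lambda_3 * g_3 = 2.95 * -3.41 = -10.0595
lambda_4 * g_4 = 5.08 * 1.47 = 7.4676
Total violation = 1.0309 + 18.1812 + 10.0595 + 7.4676 = 36.7392


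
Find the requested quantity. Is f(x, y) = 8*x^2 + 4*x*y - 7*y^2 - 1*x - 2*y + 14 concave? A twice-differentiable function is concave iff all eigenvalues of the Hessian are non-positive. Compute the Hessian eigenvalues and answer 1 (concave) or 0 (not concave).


The Hessian of f(x,y) = 8*x^2 + 4*x*y - 7*y^2 - 1*x - 2*y + 14 is:
H = [[16, 4], [4, -14]]
Trace = 16 - 14 = 2
Determinant = 16*-14 - (4)^2 = -240
Discriminant = (2)^2 - 4*-240 = 964.0
Eigenvalues: lambda_1 = -14.5242, lambda_2 = 16.5242
The function is not concave.

0


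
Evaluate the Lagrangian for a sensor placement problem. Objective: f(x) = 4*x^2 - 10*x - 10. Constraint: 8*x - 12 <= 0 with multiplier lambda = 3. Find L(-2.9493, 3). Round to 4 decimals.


Step 1: Evaluate f(x).
f(-2.9493) = 4*(-2.9493)^2 - 10*(-2.9493) - 10 = 54.2865
Step 2: Evaluate g(x).
g(-2.9493) = 8*-2.9493 - 12 = -35.5944
Step 3: Compute Lagrangian.
L = 54.2865 + 3*-35.5944 = -52.4967


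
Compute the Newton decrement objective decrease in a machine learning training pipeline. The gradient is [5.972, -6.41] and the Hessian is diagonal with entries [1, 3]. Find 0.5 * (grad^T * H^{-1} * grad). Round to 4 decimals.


Step 1: H is diagonal, so H^(-1) * g = [5.972, -2.1367].
Step 2: g^T H^(-1) g = sum_i g_i^2 / H_ii
  = (5.972)^2/1 + (-6.41)^2/3
  = 35.6648 + 13.696 = 49.3608
Step 3: Objective decrease = 0.5 * g^T H^(-1) g = 24.6804
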